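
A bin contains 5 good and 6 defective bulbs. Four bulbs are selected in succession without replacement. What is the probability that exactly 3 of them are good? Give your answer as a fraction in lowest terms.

2/11

One ordering (good drawn first) has probability 5/11 × 4/10 × 3/9 × 6/8 = 360/7920 = 1/22.
There are C(4,3) = 4 such orderings, each equally likely, so P = 4 × 1/22 = 2/11.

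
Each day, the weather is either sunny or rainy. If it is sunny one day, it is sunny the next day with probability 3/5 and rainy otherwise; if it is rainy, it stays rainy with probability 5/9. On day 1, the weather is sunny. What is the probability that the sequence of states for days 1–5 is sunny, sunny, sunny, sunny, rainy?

Day 1 is given. For each transition, use the conditional probability from the current state:
P(sunny | sunny) = 3/5; P(sunny | sunny) = 3/5; P(sunny | sunny) = 3/5; P(rainy | sunny) = 2/5.
P = 3/5 × 3/5 × 3/5 × 2/5 = 54/625.

54/625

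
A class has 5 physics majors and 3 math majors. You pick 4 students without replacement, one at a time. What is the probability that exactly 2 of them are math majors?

One ordering (math majors drawn first) has probability 3/8 × 2/7 × 5/6 × 4/5 = 120/1680 = 1/14.
There are C(4,2) = 6 such orderings, each equally likely, so P = 6 × 1/14 = 3/7.

3/7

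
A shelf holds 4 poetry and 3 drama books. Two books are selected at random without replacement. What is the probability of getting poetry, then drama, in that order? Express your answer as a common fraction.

2/7

Chain rule:
P = 4/7 × 3/6 = 12/42 = 2/7.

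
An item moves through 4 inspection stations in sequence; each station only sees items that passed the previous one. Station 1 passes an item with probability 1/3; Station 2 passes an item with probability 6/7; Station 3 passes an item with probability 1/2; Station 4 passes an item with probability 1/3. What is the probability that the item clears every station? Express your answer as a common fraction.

Multiplying along the chain,
P = 1/3 × 6/7 × 1/2 × 1/3 = 6/126 = 1/21.

1/21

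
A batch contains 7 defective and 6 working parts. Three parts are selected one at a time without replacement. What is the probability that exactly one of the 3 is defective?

105/286

One ordering (defective drawn first) has probability 7/13 × 6/12 × 5/11 = 210/1716 = 35/286.
There are C(3,1) = 3 such orderings, each equally likely, so P = 3 × 35/286 = 105/286.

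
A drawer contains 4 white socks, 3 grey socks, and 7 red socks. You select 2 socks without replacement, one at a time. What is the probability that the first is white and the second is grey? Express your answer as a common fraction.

6/91

Multiply the probability of each draw given the previous ones:
P = 4/14 × 3/13 = 12/182 = 6/91.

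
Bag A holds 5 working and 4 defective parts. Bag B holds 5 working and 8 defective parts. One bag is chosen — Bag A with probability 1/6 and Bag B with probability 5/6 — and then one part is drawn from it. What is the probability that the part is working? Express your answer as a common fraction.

From Bag A: P(working) = 5/9.
From Bag B: P(working) = 5/13.
Total probability = (1/6)(5/9) + (5/6)(5/13) = 145/351.

145/351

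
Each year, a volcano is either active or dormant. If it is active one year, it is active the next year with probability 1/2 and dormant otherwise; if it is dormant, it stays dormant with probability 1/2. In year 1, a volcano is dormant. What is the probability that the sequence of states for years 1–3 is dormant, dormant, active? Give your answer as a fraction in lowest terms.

Year 1 is given. For each transition, use the conditional probability from the current state:
P(dormant | dormant) = 1/2; P(active | dormant) = 1/2.
P = 1/2 × 1/2 = 1/4.

1/4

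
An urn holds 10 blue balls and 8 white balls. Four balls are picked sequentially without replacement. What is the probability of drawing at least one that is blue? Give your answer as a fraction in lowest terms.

299/306

P(no blue) = 8/18 × 7/17 × 6/16 × 5/15 = 1680/73440 = 7/306.
P(at least one) = 1 − 7/306 = 299/306.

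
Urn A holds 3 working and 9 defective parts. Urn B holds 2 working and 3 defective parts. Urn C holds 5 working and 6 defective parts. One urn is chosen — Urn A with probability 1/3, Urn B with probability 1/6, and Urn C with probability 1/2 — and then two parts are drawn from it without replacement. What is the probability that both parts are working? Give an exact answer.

From Urn A: P(both working) = (3/12)(2/11) = 1/22.
From Urn B: P(both working) = (2/5)(1/4) = 1/10.
From Urn C: P(both working) = (5/11)(4/10) = 2/11.
Total probability = (1/3)(1/22) + (1/6)(1/10) + (1/2)(2/11) = 27/220.

27/220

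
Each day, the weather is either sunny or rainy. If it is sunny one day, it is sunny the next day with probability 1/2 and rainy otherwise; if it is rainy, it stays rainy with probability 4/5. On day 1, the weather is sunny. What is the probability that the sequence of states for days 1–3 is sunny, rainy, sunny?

1/10

Day 1 is given. For each transition, use the conditional probability from the current state:
P(rainy | sunny) = 1/2; P(sunny | rainy) = 1/5.
P = 1/2 × 1/5 = 1/10.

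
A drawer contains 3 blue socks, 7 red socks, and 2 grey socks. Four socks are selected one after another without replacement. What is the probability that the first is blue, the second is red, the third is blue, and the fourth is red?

Multiply the probability of each draw given the previous ones:
P = 3/12 × 7/11 × 2/10 × 6/9 = 252/11880 = 7/330.

7/330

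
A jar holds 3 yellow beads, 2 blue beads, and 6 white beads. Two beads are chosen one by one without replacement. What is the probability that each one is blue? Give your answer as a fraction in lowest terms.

P = 2/11 × 1/10 = 2/110 = 1/55.

1/55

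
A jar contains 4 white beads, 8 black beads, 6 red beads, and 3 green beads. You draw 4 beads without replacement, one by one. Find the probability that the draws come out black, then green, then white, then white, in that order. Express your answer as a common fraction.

4/1995

Multiply the probability of each draw given the previous ones:
P = 8/21 × 3/20 × 4/19 × 3/18 = 288/143640 = 4/1995.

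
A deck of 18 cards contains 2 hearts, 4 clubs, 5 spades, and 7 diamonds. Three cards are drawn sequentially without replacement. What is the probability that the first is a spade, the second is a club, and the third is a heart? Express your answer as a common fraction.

Each draw changes the counts, so multiply the conditional probabilities along the sequence:
P = 5/18 × 4/17 × 2/16 = 40/4896 = 5/612.

5/612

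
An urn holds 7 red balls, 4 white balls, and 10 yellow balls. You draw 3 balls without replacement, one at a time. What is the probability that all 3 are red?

P = 7/21 × 6/20 × 5/19 = 210/7980 = 1/38.

1/38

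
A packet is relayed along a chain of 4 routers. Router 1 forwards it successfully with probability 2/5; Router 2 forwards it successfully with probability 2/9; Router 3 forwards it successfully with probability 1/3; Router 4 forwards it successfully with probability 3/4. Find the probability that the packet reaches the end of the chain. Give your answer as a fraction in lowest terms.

Multiplying along the chain,
P = 2/5 × 2/9 × 1/3 × 3/4 = 12/540 = 1/45.

1/45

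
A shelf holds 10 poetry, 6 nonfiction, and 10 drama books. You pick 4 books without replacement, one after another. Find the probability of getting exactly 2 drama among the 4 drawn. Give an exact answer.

108/299

One ordering (drama drawn first) has probability 10/26 × 9/25 × 16/24 × 15/23 = 21600/358800 = 18/299.
There are C(4,2) = 6 such orderings, each equally likely, so P = 6 × 18/299 = 108/299.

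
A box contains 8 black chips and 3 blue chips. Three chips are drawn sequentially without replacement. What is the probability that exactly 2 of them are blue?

One ordering (blue drawn first) has probability 3/11 × 2/10 × 8/9 = 48/990 = 8/165.
There are C(3,2) = 3 such orderings, each equally likely, so P = 3 × 8/165 = 8/55.

8/55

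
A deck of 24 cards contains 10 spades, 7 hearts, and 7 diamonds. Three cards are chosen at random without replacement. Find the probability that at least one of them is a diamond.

168/253

P(no diamonds) = 17/24 × 16/23 × 15/22 = 4080/12144 = 85/253.
P(at least one) = 1 − 85/253 = 168/253.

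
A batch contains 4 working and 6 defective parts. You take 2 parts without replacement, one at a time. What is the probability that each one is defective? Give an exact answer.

1/3

P = 6/10 × 5/9 = 30/90 = 1/3.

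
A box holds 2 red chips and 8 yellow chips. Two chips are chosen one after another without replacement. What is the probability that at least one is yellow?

44/45

P(no yellow) = 2/10 × 1/9 = 2/90 = 1/45.
P(at least one) = 1 − 1/45 = 44/45.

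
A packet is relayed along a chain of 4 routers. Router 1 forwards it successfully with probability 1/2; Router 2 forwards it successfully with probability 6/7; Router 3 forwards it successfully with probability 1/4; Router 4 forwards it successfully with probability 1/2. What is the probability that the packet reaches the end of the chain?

3/56

Each stage is reached only if all earlier stages succeed, so
P = 1/2 × 6/7 × 1/4 × 1/2 = 6/112 = 3/56.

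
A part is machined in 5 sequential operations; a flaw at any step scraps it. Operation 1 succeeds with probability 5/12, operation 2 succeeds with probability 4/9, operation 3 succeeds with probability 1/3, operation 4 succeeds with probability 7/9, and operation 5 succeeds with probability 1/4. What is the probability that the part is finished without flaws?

35/2916

Each stage is reached only if all earlier stages succeed, so
P = 5/12 × 4/9 × 1/3 × 7/9 × 1/4 = 140/11664 = 35/2916.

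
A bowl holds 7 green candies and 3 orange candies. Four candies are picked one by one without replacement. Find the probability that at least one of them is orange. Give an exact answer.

5/6

P(no orange) = 7/10 × 6/9 × 5/8 × 4/7 = 840/5040 = 1/6.
P(at least one) = 1 − 1/6 = 5/6.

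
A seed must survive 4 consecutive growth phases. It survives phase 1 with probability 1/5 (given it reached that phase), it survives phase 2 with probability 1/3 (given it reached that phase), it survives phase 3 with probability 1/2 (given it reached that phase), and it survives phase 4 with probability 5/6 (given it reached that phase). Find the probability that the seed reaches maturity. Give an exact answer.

The events are sequential, so multiply the conditional probabilities:
P = 1/5 × 1/3 × 1/2 × 5/6 = 5/180 = 1/36.

1/36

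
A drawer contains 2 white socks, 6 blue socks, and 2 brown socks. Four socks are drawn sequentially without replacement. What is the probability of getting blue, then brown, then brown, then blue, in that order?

Multiply the probability of each draw given the previous ones:
P = 6/10 × 2/9 × 1/8 × 5/7 = 60/5040 = 1/84.

1/84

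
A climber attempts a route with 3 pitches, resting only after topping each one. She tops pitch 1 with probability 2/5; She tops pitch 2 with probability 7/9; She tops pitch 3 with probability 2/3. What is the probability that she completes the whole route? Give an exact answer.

Multiplying along the chain,
P = 2/5 × 7/9 × 2/3 = 28/135.

28/135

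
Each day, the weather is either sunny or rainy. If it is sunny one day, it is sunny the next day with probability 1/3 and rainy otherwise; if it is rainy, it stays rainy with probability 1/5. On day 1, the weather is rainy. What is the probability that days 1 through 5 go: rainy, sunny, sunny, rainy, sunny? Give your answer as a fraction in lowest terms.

Day 1 is given. For each transition, use the conditional probability from the current state:
P(sunny | rainy) = 4/5; P(sunny | sunny) = 1/3; P(rainy | sunny) = 2/3; P(sunny | rainy) = 4/5.
P = 4/5 × 1/3 × 2/3 × 4/5 = 32/225.

32/225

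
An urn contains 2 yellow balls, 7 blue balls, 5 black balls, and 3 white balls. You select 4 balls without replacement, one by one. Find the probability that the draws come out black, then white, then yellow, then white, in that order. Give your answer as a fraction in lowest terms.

Multiply the probability of each draw given the previous ones:
P = 5/17 × 3/16 × 2/15 × 2/14 = 60/57120 = 1/952.

1/952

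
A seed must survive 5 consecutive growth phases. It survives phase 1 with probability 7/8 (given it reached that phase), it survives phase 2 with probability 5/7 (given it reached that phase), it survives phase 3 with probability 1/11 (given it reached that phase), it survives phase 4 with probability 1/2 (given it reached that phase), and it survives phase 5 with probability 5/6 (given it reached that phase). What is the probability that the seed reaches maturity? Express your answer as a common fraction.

25/1056

Each stage is reached only if all earlier stages succeed, so
P = 7/8 × 5/7 × 1/11 × 1/2 × 5/6 = 175/7392 = 25/1056.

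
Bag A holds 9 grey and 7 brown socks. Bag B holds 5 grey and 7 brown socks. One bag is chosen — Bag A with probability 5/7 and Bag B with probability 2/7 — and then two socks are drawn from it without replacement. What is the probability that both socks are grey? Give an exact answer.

From Bag A: P(both grey) = (9/16)(8/15) = 3/10.
From Bag B: P(both grey) = (5/12)(4/11) = 5/33.
Total probability = (5/7)(3/10) + (2/7)(5/33) = 17/66.

17/66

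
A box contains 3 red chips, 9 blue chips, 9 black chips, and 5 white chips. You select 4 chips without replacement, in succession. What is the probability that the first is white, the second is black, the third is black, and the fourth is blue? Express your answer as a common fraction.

27/2990

Each draw changes the counts, so multiply the conditional probabilities along the sequence:
P = 5/26 × 9/25 × 8/24 × 9/23 = 3240/358800 = 27/2990.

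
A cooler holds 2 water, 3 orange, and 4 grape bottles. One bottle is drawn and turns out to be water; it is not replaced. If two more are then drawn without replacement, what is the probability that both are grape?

3/14

After the first draw, 4 of the remaining 8 bottles are grape.
P = 4/8 × 3/7 = 12/56 = 3/14.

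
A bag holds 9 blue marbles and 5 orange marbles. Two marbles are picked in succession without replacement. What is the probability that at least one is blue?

81/91

P(no blue) = 5/14 × 4/13 = 20/182 = 10/91.
P(at least one) = 1 − 10/91 = 81/91.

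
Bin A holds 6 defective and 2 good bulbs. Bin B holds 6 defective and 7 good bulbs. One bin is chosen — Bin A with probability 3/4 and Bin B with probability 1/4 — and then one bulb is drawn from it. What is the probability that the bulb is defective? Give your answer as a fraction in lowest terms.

From Bin A: P(defective) = 6/8.
From Bin B: P(defective) = 6/13.
Total probability = (3/4)(6/8) + (1/4)(6/13) = 141/208.

141/208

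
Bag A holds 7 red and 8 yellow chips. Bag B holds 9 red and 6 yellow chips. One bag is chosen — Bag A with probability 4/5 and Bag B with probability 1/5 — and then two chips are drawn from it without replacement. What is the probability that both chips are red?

8/35

From Bag A: P(both red) = (7/15)(6/14) = 1/5.
From Bag B: P(both red) = (9/15)(8/14) = 12/35.
Total probability = (4/5)(1/5) + (1/5)(12/35) = 8/35.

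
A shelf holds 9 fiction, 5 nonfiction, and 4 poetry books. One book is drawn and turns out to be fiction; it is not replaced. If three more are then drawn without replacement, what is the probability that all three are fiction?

After the first draw, 8 of the remaining 17 books are fiction.
P = 8/17 × 7/16 × 6/15 = 336/4080 = 7/85.

7/85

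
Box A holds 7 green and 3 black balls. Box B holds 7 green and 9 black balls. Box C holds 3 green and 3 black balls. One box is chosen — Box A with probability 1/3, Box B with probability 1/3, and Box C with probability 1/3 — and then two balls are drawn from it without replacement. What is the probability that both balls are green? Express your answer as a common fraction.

From Box A: P(both green) = (7/10)(6/9) = 7/15.
From Box B: P(both green) = (7/16)(6/15) = 7/40.
From Box C: P(both green) = (3/6)(2/5) = 1/5.
Total probability = (1/3)(7/15) + (1/3)(7/40) + (1/3)(1/5) = 101/360.

101/360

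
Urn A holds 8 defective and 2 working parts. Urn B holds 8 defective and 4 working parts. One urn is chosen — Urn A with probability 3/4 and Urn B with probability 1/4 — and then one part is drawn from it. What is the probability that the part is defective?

From Urn A: P(defective) = 8/10.
From Urn B: P(defective) = 8/12.
Total probability = (3/4)(8/10) + (1/4)(8/12) = 23/30.

23/30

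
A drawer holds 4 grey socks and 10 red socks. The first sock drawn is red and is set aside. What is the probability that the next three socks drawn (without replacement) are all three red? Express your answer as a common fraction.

42/143

After the first draw, 9 of the remaining 13 socks are red.
P = 9/13 × 8/12 × 7/11 = 504/1716 = 42/143.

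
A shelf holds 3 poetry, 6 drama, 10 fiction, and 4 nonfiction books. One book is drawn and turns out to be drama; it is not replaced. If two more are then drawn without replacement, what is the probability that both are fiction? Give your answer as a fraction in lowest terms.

After the first draw, 10 of the remaining 22 books are fiction.
P = 10/22 × 9/21 = 90/462 = 15/77.

15/77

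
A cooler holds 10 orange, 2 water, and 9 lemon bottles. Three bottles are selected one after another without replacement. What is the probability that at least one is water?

P(no water) = 19/21 × 18/20 × 17/19 = 5814/7980 = 51/70.
P(at least one) = 1 − 51/70 = 19/70.

19/70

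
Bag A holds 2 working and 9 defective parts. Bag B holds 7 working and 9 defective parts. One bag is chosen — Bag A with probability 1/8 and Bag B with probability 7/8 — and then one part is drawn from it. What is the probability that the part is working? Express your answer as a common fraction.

571/1408

From Bag A: P(working) = 2/11.
From Bag B: P(working) = 7/16.
Total probability = (1/8)(2/11) + (7/8)(7/16) = 571/1408.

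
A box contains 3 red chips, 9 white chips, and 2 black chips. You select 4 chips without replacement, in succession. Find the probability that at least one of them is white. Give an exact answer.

P(no white) = 5/14 × 4/13 × 3/12 × 2/11 = 120/24024 = 5/1001.
P(at least one) = 1 − 5/1001 = 996/1001.

996/1001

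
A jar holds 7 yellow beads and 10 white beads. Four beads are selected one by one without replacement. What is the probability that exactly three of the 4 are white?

One ordering (white drawn first) has probability 10/17 × 9/16 × 8/15 × 7/14 = 5040/57120 = 3/34.
There are C(4,3) = 4 such orderings, each equally likely, so P = 4 × 3/34 = 6/17.

6/17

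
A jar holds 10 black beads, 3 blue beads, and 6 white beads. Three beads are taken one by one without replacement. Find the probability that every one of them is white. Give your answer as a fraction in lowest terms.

20/969

P(every draw is white) = 6/19 × 5/18 × 4/17 = 120/5814 = 20/969.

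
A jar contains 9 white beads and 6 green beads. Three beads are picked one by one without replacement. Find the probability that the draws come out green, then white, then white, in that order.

Each draw changes the counts, so multiply the conditional probabilities along the sequence:
P = 6/15 × 9/14 × 8/13 = 432/2730 = 72/455.

72/455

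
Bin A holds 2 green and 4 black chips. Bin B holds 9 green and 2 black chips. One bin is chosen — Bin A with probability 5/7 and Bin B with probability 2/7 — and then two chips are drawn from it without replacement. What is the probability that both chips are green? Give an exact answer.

From Bin A: P(both green) = (2/6)(1/5) = 1/15.
From Bin B: P(both green) = (9/11)(8/10) = 36/55.
Total probability = (5/7)(1/15) + (2/7)(36/55) = 271/1155.

271/1155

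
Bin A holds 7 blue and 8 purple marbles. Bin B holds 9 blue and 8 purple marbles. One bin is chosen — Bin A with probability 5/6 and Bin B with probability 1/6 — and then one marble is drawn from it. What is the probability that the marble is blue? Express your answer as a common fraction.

From Bin A: P(blue) = 7/15.
From Bin B: P(blue) = 9/17.
Total probability = (5/6)(7/15) + (1/6)(9/17) = 73/153.

73/153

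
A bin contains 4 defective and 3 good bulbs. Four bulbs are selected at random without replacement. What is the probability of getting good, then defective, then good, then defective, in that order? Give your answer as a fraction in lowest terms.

3/35

Each draw changes the counts, so multiply the conditional probabilities along the sequence:
P = 3/7 × 4/6 × 2/5 × 3/4 = 72/840 = 3/35.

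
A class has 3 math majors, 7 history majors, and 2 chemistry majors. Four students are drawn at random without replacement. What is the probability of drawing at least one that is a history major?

98/99

P(no history majors) = 5/12 × 4/11 × 3/10 × 2/9 = 120/11880 = 1/99.
P(at least one) = 1 − 1/99 = 98/99.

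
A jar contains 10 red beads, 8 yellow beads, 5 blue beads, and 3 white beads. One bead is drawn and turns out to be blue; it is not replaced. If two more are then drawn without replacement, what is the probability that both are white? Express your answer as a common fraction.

After the first draw, 3 of the remaining 25 beads are white.
P = 3/25 × 2/24 = 6/600 = 1/100.

1/100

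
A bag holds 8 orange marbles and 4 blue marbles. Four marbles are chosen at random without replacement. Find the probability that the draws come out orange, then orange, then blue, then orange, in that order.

56/495

Each draw changes the counts, so multiply the conditional probabilities along the sequence:
P = 8/12 × 7/11 × 4/10 × 6/9 = 1344/11880 = 56/495.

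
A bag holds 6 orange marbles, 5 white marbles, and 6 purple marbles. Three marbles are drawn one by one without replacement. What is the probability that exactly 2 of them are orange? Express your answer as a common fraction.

One ordering (orange drawn first) has probability 6/17 × 5/16 × 11/15 = 330/4080 = 11/136.
There are C(3,2) = 3 such orderings, each equally likely, so P = 3 × 11/136 = 33/136.

33/136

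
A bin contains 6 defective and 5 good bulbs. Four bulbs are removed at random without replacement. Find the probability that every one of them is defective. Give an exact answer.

P(all defective) = 6/11 × 5/10 × 4/9 × 3/8 = 360/7920 = 1/22.

1/22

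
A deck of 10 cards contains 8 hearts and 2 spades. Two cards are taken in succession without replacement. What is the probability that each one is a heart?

28/45

P(all hearts) = 8/10 × 7/9 = 56/90 = 28/45.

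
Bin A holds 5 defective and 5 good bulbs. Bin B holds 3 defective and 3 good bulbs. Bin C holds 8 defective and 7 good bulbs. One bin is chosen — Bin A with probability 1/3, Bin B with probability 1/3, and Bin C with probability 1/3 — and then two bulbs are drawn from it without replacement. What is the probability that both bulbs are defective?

From Bin A: P(both defective) = (5/10)(4/9) = 2/9.
From Bin B: P(both defective) = (3/6)(2/5) = 1/5.
From Bin C: P(both defective) = (8/15)(7/14) = 4/15.
Total probability = (1/3)(2/9) + (1/3)(1/5) + (1/3)(4/15) = 31/135.

31/135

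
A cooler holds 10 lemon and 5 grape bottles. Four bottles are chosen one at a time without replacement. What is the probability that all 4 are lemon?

2/13

P = 10/15 × 9/14 × 8/13 × 7/12 = 5040/32760 = 2/13.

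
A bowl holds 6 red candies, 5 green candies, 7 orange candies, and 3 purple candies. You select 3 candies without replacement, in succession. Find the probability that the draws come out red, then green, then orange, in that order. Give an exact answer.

1/38

Multiply the probability of each draw given the previous ones:
P = 6/21 × 5/20 × 7/19 = 210/7980 = 1/38.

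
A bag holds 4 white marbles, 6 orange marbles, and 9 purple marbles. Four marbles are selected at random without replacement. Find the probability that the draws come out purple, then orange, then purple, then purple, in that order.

21/646

Chain rule:
P = 9/19 × 6/18 × 8/17 × 7/16 = 3024/93024 = 21/646.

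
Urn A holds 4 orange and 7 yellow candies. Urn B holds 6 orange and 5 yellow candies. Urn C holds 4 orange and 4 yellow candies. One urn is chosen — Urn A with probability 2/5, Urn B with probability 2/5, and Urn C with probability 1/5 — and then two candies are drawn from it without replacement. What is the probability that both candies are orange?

From Urn A: P(both orange) = (4/11)(3/10) = 6/55.
From Urn B: P(both orange) = (6/11)(5/10) = 3/11.
From Urn C: P(both orange) = (4/8)(3/7) = 3/14.
Total probability = (2/5)(6/55) + (2/5)(3/11) + (1/5)(3/14) = 753/3850.

753/3850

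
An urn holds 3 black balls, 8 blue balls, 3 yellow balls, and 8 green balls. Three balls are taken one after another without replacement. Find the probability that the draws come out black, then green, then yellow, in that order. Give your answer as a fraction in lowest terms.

3/385

Multiply the probability of each draw given the previous ones:
P = 3/22 × 8/21 × 3/20 = 72/9240 = 3/385.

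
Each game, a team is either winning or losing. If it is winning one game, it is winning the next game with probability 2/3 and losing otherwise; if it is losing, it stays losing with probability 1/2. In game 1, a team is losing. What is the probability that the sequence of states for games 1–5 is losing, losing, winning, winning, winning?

Game 1 is given. For each transition, use the conditional probability from the current state:
P(losing | losing) = 1/2; P(winning | losing) = 1/2; P(winning | winning) = 2/3; P(winning | winning) = 2/3.
P = 1/2 × 1/2 × 2/3 × 2/3 = 4/36 = 1/9.

1/9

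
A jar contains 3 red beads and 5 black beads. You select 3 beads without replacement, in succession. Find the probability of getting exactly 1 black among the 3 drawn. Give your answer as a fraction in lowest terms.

15/56

One ordering (black drawn first) has probability 5/8 × 3/7 × 2/6 = 30/336 = 5/56.
There are C(3,1) = 3 such orderings, each equally likely, so P = 3 × 5/56 = 15/56.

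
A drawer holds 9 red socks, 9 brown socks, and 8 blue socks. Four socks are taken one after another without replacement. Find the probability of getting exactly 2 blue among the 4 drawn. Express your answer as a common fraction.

2142/7475

One ordering (blue drawn first) has probability 8/26 × 7/25 × 18/24 × 17/23 = 17136/358800 = 357/7475.
There are C(4,2) = 6 such orderings, each equally likely, so P = 6 × 357/7475 = 2142/7475.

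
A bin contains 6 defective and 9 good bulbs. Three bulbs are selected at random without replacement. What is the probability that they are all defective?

4/91

P = 6/15 × 5/14 × 4/13 = 120/2730 = 4/91.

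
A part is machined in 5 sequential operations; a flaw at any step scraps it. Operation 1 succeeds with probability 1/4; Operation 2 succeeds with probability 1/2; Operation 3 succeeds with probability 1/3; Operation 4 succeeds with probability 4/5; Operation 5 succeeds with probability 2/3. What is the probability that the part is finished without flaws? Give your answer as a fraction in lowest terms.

The events are sequential, so multiply the conditional probabilities:
P = 1/4 × 1/2 × 1/3 × 4/5 × 2/3 = 8/360 = 1/45.

1/45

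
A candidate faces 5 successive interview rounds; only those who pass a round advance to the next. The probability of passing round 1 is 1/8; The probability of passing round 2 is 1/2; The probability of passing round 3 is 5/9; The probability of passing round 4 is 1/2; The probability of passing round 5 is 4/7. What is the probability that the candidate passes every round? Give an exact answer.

Each stage is reached only if all earlier stages succeed, so
P = 1/8 × 1/2 × 5/9 × 1/2 × 4/7 = 20/2016 = 5/504.

5/504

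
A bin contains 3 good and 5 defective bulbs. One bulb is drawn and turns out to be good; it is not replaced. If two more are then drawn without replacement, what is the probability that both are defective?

10/21

After the first draw, 5 of the remaining 7 bulbs are defective.
P = 5/7 × 4/6 = 20/42 = 10/21.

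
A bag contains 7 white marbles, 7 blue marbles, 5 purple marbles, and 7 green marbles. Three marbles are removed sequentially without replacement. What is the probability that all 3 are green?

7/520

P(every draw is green) = 7/26 × 6/25 × 5/24 = 210/15600 = 7/520.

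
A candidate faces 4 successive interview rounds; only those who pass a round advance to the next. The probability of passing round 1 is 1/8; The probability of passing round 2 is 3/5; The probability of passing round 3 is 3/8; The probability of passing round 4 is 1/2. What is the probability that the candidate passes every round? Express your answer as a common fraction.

9/640

Multiplying along the chain,
P = 1/8 × 3/5 × 3/8 × 1/2 = 9/640.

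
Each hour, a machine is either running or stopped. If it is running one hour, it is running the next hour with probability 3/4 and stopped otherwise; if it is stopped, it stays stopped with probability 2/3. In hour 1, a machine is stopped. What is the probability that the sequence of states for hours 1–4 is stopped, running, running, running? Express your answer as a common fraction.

Hour 1 is given. For each transition, use the conditional probability from the current state:
P(running | stopped) = 1/3; P(running | running) = 3/4; P(running | running) = 3/4.
P = 1/3 × 3/4 × 3/4 = 9/48 = 3/16.

3/16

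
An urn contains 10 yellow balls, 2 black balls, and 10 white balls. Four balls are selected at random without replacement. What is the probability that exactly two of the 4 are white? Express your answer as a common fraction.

54/133

One ordering (white drawn first) has probability 10/22 × 9/21 × 12/20 × 11/19 = 11880/175560 = 9/133.
There are C(4,2) = 6 such orderings, each equally likely, so P = 6 × 9/133 = 54/133.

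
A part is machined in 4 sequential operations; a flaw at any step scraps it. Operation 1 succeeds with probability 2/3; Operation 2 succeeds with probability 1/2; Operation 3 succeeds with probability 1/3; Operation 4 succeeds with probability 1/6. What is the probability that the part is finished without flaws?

Each stage is reached only if all earlier stages succeed, so
P = 2/3 × 1/2 × 1/3 × 1/6 = 2/108 = 1/54.

1/54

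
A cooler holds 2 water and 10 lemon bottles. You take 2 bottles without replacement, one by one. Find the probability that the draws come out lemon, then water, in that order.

5/33

Each draw changes the counts, so multiply the conditional probabilities along the sequence:
P = 10/12 × 2/11 = 20/132 = 5/33.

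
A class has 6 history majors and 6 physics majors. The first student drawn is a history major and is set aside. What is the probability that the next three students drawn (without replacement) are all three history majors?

2/33

With the first student removed, 5 history majors remain out of 11.
P = 5/11 × 4/10 × 3/9 = 60/990 = 2/33.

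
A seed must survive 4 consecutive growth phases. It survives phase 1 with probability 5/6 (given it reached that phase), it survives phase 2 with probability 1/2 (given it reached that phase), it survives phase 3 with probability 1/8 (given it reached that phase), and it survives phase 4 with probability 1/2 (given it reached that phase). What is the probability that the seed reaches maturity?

The events are sequential, so multiply the conditional probabilities:
P = 5/6 × 1/2 × 1/8 × 1/2 = 5/192.

5/192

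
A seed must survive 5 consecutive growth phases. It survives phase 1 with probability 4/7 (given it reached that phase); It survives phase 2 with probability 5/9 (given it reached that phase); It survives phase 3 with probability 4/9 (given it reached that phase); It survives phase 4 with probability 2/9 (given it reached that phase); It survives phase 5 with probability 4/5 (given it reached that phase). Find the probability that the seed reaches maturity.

128/5103

Each stage is reached only if all earlier stages succeed, so
P = 4/7 × 5/9 × 4/9 × 2/9 × 4/5 = 640/25515 = 128/5103.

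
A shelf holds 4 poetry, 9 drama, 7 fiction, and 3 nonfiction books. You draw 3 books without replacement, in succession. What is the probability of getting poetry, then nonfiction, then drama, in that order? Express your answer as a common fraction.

Each draw changes the counts, so multiply the conditional probabilities along the sequence:
P = 4/23 × 3/22 × 9/21 = 108/10626 = 18/1771.

18/1771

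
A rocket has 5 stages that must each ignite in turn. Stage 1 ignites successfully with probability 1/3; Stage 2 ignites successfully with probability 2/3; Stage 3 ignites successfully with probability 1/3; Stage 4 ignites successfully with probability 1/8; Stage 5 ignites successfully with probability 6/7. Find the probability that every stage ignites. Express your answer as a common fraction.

1/126

Each stage is reached only if all earlier stages succeed, so
P = 1/3 × 2/3 × 1/3 × 1/8 × 6/7 = 12/1512 = 1/126.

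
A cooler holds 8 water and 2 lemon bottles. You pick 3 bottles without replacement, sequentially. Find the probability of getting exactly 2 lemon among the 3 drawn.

One ordering (lemon drawn first) has probability 2/10 × 1/9 × 8/8 = 16/720 = 1/45.
There are C(3,2) = 3 such orderings, each equally likely, so P = 3 × 1/45 = 1/15.

1/15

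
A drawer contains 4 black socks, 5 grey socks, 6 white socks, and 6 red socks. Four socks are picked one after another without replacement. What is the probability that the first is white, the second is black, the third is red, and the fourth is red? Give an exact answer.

2/399

Multiply the probability of each draw given the previous ones:
P = 6/21 × 4/20 × 6/19 × 5/18 = 720/143640 = 2/399.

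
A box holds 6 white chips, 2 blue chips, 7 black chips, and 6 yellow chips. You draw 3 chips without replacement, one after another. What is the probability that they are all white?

2/133

P = 6/21 × 5/20 × 4/19 = 120/7980 = 2/133.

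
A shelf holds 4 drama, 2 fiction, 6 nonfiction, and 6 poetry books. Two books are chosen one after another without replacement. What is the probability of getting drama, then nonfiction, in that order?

Multiply the probability of each draw given the previous ones:
P = 4/18 × 6/17 = 24/306 = 4/51.

4/51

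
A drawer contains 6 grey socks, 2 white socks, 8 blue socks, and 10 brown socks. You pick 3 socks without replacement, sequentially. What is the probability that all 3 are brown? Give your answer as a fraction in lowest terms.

P(all brown) = 10/26 × 9/25 × 8/24 = 720/15600 = 3/65.

3/65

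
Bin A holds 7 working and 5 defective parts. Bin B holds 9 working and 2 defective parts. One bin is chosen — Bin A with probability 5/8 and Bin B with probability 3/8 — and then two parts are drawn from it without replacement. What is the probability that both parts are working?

391/880

From Bin A: P(both working) = (7/12)(6/11) = 7/22.
From Bin B: P(both working) = (9/11)(8/10) = 36/55.
Total probability = (5/8)(7/22) + (3/8)(36/55) = 391/880.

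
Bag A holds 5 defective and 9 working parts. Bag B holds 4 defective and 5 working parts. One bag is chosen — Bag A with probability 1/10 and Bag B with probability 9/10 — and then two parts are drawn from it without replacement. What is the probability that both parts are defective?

From Bag A: P(both defective) = (5/14)(4/13) = 10/91.
From Bag B: P(both defective) = (4/9)(3/8) = 1/6.
Total probability = (1/10)(10/91) + (9/10)(1/6) = 293/1820.

293/1820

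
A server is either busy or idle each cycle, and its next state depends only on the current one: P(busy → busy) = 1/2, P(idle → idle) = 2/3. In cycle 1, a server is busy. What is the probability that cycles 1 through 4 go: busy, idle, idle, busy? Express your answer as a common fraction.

Cycle 1 is given. For each transition, use the conditional probability from the current state:
P(idle | busy) = 1/2; P(idle | idle) = 2/3; P(busy | idle) = 1/3.
P = 1/2 × 2/3 × 1/3 = 2/18 = 1/9.

1/9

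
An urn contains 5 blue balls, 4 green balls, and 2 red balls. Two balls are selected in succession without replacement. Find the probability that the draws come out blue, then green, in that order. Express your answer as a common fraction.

2/11

Chain rule:
P = 5/11 × 4/10 = 20/110 = 2/11.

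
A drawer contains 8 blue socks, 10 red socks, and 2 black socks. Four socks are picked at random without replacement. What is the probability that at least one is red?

P(no red) = 10/20 × 9/19 × 8/18 × 7/17 = 5040/116280 = 14/323.
P(at least one) = 1 − 14/323 = 309/323.

309/323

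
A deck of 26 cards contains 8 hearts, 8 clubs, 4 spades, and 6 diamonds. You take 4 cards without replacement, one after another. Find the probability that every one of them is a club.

7/1495

P(all clubs) = 8/26 × 7/25 × 6/24 × 5/23 = 1680/358800 = 7/1495.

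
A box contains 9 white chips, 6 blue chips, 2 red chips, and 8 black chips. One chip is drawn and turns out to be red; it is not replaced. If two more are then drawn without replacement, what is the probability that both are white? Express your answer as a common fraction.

After the first draw, 9 of the remaining 24 chips are white.
P = 9/24 × 8/23 = 72/552 = 3/23.

3/23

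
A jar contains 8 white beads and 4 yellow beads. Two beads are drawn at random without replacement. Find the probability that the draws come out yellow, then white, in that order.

8/33

Each draw changes the counts, so multiply the conditional probabilities along the sequence:
P = 4/12 × 8/11 = 32/132 = 8/33.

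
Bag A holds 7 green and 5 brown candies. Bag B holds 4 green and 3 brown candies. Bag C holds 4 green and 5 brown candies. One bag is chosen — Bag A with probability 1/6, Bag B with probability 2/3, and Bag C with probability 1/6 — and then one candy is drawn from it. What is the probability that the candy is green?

835/1512

From Bag A: P(green) = 7/12.
From Bag B: P(green) = 4/7.
From Bag C: P(green) = 4/9.
Total probability = (1/6)(7/12) + (2/3)(4/7) + (1/6)(4/9) = 835/1512.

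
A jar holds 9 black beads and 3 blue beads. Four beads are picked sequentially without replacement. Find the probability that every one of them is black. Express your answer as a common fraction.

P = 9/12 × 8/11 × 7/10 × 6/9 = 3024/11880 = 14/55.

14/55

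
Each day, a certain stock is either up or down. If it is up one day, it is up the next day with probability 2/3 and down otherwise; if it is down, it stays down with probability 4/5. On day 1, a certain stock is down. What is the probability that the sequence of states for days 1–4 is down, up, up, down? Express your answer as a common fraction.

Day 1 is given. For each transition, use the conditional probability from the current state:
P(up | down) = 1/5; P(up | up) = 2/3; P(down | up) = 1/3.
P = 1/5 × 2/3 × 1/3 = 2/45.

2/45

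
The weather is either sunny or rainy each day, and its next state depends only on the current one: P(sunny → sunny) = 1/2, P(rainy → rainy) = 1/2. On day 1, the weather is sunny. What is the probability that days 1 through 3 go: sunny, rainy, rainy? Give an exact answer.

1/4

Day 1 is given. For each transition, use the conditional probability from the current state:
P(rainy | sunny) = 1/2; P(rainy | rainy) = 1/2.
P = 1/2 × 1/2 = 1/4.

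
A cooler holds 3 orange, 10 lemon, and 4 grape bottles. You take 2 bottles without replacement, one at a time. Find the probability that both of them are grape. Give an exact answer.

3/68

P = 4/17 × 3/16 = 12/272 = 3/68.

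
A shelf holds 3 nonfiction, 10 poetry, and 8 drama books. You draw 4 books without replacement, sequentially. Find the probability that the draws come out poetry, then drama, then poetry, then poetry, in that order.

Multiply the probability of each draw given the previous ones:
P = 10/21 × 8/20 × 9/19 × 8/18 = 5760/143640 = 16/399.

16/399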